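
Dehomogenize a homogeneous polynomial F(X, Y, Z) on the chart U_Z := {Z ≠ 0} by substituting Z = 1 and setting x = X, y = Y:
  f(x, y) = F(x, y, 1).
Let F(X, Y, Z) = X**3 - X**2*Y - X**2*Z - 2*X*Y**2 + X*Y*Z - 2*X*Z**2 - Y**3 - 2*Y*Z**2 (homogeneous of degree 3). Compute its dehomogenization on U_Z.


f(x, y) = x**3 - x**2*y - x**2 - 2*x*y**2 + x*y - 2*x - y**3 - 2*y

On U_Z we set Z = 1. Each monomial c·X^i·Y^j·Z^k in F becomes c·x^i·y^j·1^k = c·x^i·y^j.
Substituting Z = 1: F(X, Y, 1) = x**3 - x**2*y - x**2 - 2*x*y**2 + x*y - 2*x - y**3 - 2*y.
Note: deg(f) ≤ deg(F) = 3; strict inequality happens when F is divisible by Z (lost terms).


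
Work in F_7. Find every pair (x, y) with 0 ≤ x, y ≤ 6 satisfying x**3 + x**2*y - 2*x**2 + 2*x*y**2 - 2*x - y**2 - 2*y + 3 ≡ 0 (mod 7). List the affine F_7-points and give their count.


Affine F_7-points: {(0, 1), (0, 4), (1, 0), (1, 1), (2, 5), (2, 6), (6, 3), (6, 6)}; count = 8.

For each of the 49 pairs (x, y) ∈ F_7², evaluate f(x, y) mod 7. Record the zeros.
  x = 0: [0↦3, 1↦0, 2↦2, 3↦2, 4↦0, 5↦3, 6↦4]  zeros at y ∈ {1, 4}
  x = 1: [0↦0, 1↦0, 2↦2, 3↦6, 4↦5, 5↦6, 6↦2]  zeros at y ∈ {0, 1}
  x = 2: [0↦6, 1↦4, 2↦1, 3↦4, 4↦6, 5↦0, 6↦0]  zeros at y ∈ {5, 6}
  x = 3: [0↦6, 1↦4, 2↦5, 3↦2, 4↦2, 5↦5, 6↦4]  zeros at y ∈ ∅
  x = 4: [0↦6, 1↦6, 2↦6, 3↦6, 4↦6, 5↦6, 6↦6]  zeros at y ∈ ∅
  x = 5: [0↦5, 1↦2, 2↦3, 3↦1, 4↦3, 5↦2, 6↦5]  zeros at y ∈ ∅
  x = 6: [0↦2, 1↦5, 2↦2, 3↦0, 4↦6, 5↦6, 6↦0]  zeros at y ∈ {3, 6}
Collecting zeros: affine points = {(0, 1), (0, 4), (1, 0), (1, 1), (2, 5), (2, 6), (6, 3), (6, 6)}.
Total count |C(F_7)_aff| = 8.


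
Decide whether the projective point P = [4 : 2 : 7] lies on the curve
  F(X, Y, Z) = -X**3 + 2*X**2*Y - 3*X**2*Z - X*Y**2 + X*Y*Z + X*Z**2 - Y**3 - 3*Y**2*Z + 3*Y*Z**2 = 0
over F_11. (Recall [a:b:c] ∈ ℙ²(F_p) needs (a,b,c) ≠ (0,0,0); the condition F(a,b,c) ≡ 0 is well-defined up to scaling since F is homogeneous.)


F(4,2,7) ≡ 3 (mod 11); P is NOT on the curve.

Evaluate F(4, 2, 7) term-by-term (mod 11).
  -X**3 ↦ -1·64·1·1 = -64
  2*X**2*Y ↦ 2·16·2·1 = 64
  -3*X**2*Z ↦ -3·16·1·7 = -336
  -X*Y**2 ↦ -1·4·4·1 = -16
  X*Y*Z ↦ 1·4·2·7 = 56
  X*Z**2 ↦ 1·4·1·49 = 196
  -Y**3 ↦ -1·1·8·1 = -8
  -3*Y**2*Z ↦ -3·1·4·7 = -84
  3*Y*Z**2 ↦ 3·1·2·49 = 294
Sum: F(4, 2, 7) = (-64) + (64) + (-336) + (-16) + (56) + (196) + (-8) + (-84) + (294) = 102.
Reducing mod 11: 102 ≡ 3 (mod 11).
Since F(a, b, c) ≡ 3 ≠ 0 (mod 11), P does NOT lie on the curve.


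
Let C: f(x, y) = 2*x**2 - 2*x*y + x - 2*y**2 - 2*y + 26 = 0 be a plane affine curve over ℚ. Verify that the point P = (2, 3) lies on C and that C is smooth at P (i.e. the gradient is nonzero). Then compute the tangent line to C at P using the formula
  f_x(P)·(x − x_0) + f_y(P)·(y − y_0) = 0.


Tangent line at P: 3*x - 18*y + 48 = 0.

Step 1: f(2, 3) = 0, so P lies on C.
Step 2: partial derivatives
  f_x(x, y) = 4*x - 2*y + 1, f_y(x, y) = -2*x - 4*y - 2.
  f_x(P) = 3, f_y(P) = -18 (gradient nonzero, so P is smooth).
Step 3: tangent line at P: 3·(x − 2) + -18·(y − 3) = 0.
Expanding: 3*x - 18*y + 48 = 0.


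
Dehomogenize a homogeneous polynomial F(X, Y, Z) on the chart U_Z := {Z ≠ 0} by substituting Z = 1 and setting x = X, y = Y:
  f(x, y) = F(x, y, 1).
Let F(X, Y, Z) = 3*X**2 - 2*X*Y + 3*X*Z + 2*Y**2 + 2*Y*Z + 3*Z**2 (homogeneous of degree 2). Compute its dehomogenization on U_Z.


f(x, y) = 3*x**2 - 2*x*y + 3*x + 2*y**2 + 2*y + 3

On U_Z we set Z = 1. Each monomial c·X^i·Y^j·Z^k in F becomes c·x^i·y^j·1^k = c·x^i·y^j.
Substituting Z = 1: F(X, Y, 1) = 3*x**2 - 2*x*y + 3*x + 2*y**2 + 2*y + 3.
Note: deg(f) ≤ deg(F) = 2; strict inequality happens when F is divisible by Z (lost terms).


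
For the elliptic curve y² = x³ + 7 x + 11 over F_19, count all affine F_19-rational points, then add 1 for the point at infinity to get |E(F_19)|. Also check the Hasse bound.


Affine points = {(0, 7), (0, 12), (1, 0), (5, 0), (7, 2), (7, 17), (8, 3), (8, 16), (9, 9), (9, 10), (10, 6), (10, 13), (13, 0), (16, 1), (16, 18)}; affine count = 15; |E(F_19)| = 16.

Discriminant check: Δ ∝ 4a³ + 27b² = 4·7³ + 27·11² = 4·343 + 27·121 ≡ 3 (mod 19). Nonzero ⇒ E is nonsingular.
For each x ∈ F_19, compute rhs = x³ + 7·x + 11 mod 19, then count y ∈ F_19 with y² ≡ rhs.
  x = 0: rhs = 11, matching y values: 7, 12 (2 points).
  x = 1: rhs = 0, matching y values: 0 (1 points).
  x = 2: rhs = 14, matching y values: none (0 points).
  x = 3: rhs = 2, matching y values: none (0 points).
  x = 4: rhs = 8, matching y values: none (0 points).
  x = 5: rhs = 0, matching y values: 0 (1 points).
  x = 6: rhs = 3, matching y values: none (0 points).
  x = 7: rhs = 4, matching y values: 2, 17 (2 points).
  x = 8: rhs = 9, matching y values: 3, 16 (2 points).
  x = 9: rhs = 5, matching y values: 9, 10 (2 points).
  x = 10: rhs = 17, matching y values: 6, 13 (2 points).
  x = 11: rhs = 13, matching y values: none (0 points).
  x = 12: rhs = 18, matching y values: none (0 points).
  x = 13: rhs = 0, matching y values: 0 (1 points).
  x = 14: rhs = 3, matching y values: none (0 points).
  x = 15: rhs = 14, matching y values: none (0 points).
  x = 16: rhs = 1, matching y values: 1, 18 (2 points).
  x = 17: rhs = 8, matching y values: none (0 points).
  x = 18: rhs = 3, matching y values: none (0 points).
Total affine count: 15.
Full point count |E(F_19)| = 15 + 1 = 16.
Hasse bound: |16 − (19+1)| = |-4| = 4 ≤ 2√19 ≈ 8.7178 ✓.


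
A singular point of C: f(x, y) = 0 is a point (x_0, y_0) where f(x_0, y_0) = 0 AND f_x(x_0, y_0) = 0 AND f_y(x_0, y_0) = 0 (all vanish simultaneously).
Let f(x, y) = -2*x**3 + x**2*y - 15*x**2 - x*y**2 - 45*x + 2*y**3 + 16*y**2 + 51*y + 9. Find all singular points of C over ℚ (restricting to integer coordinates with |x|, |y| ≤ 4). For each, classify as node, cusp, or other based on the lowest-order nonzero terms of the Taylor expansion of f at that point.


Singular points: {(-3, -3)}; classification: cusp.

Compute partial derivatives:
  f_x = -6*x**2 + 2*x*y - 30*x - y**2 - 45.
  f_y = x**2 - 2*x*y + 6*y**2 + 32*y + 51.
Scan x_0 ∈ {−4, ..., 4}. For each x_0, f_y(x_0, y) is a polynomial in y; find its integer roots y ∈ {−4, ..., 4}, then test f_x and f at those candidates.
  x = -4: f_y(-4, y) = 6*y**2 + 40*y + 67; no integer root y with |y| ≤ 4.
  x = -3: f_y(-3, y) = 6*y**2 + 38*y + 60; vanishes at y ∈ {-3}. (-3, -3): f_x = 0, f = 0 — SINGULAR.
  x = -2: f_y(-2, y) = 6*y**2 + 36*y + 55; no integer root y with |y| ≤ 4.
  x = -1: f_y(-1, y) = 6*y**2 + 34*y + 52; no integer root y with |y| ≤ 4.
  x = 0: f_y(0, y) = 6*y**2 + 32*y + 51; no integer root y with |y| ≤ 4.
  x = 1: f_y(1, y) = 6*y**2 + 30*y + 52; no integer root y with |y| ≤ 4.
  x = 2: f_y(2, y) = 6*y**2 + 28*y + 55; no integer root y with |y| ≤ 4.
  x = 3: f_y(3, y) = 6*y**2 + 26*y + 60; no integer root y with |y| ≤ 4.
  x = 4: f_y(4, y) = 6*y**2 + 24*y + 67; no integer root y with |y| ≤ 4.
Only singular point on the grid: (-3, -3).
Classify: substitute x = -3 + u, y = -3 + v and expand: f = -2*u**3 + u**2*v - u*v**2 + 2*v**3 + v**2.
No constant or linear terms (consistent with a singular point). Quadratic part: v**2. Cubic part: -2*u**3 + u**2*v - u*v**2 + 2*v**3.
The quadratic part v**2 is a perfect square, so there is a single (double) tangent line v = 0, i.e. y = -3. Restricting the cubic part to that line (v = 0) leaves -2*u**3 ≠ 0, so f is not divisible by v and the branch is v² ≈ 2*u**3 to lowest order — this is a cusp.
Classification: cusp.


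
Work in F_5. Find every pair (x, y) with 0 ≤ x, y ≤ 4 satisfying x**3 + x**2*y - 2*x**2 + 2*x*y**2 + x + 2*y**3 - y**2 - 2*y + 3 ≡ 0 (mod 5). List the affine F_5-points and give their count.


Affine F_5-points: {(1, 1), (2, 0), (3, 0), (3, 2), (3, 3), (4, 4)}; count = 6.

For each of the 25 pairs (x, y) ∈ F_5², evaluate f(x, y) mod 5. Record the zeros.
  x = 0: [0↦3, 1↦2, 2↦1, 3↦2, 4↦2]  zeros at y ∈ ∅
  x = 1: [0↦3, 1↦0, 2↦1, 3↦3, 4↦3]  zeros at y ∈ {1}
  x = 2: [0↦0, 1↦2, 2↦2, 3↦2, 4↦4]  zeros at y ∈ {0}
  x = 3: [0↦0, 1↦4, 2↦0, 3↦0, 4↦1]  zeros at y ∈ {0, 2, 3}
  x = 4: [0↦4, 1↦2, 2↦1, 3↦3, 4↦0]  zeros at y ∈ {4}
Collecting zeros: affine points = {(1, 1), (2, 0), (3, 0), (3, 2), (3, 3), (4, 4)}.
Total count |C(F_5)_aff| = 6.


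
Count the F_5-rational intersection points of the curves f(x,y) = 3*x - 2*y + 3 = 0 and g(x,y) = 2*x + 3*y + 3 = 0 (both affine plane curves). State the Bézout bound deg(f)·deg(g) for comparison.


Common zeros: {(0, 4)}; count = 1; Bézout bound = 1.

deg(f) = 1, deg(g) = 1, so Bézout bound = 1.
Scan x ∈ F_5. For each x, list the y ∈ F_5 with f(x, y) ≡ 0 and those with g(x, y) ≡ 0 (mod 5); the common zeros in that column are the intersection.
  x = 0: f ≡ 0 at y ∈ {4}; g ≡ 0 at y ∈ {4}; common: {4}.
  x = 1: f ≡ 0 at y ∈ {3}; g ≡ 0 at y ∈ {0}; common: ∅.
  x = 2: f ≡ 0 at y ∈ {2}; g ≡ 0 at y ∈ {1}; common: ∅.
  x = 3: f ≡ 0 at y ∈ {1}; g ≡ 0 at y ∈ {2}; common: ∅.
  x = 4: f ≡ 0 at y ∈ {0}; g ≡ 0 at y ∈ {3}; common: ∅.
Collecting: common zeros = {(0, 4)}, so the count is 1.
Comparison with the Bézout bound: 1 ≤ 1 = deg(f)·deg(g), as expected for curves with no common component (the bound is attained).


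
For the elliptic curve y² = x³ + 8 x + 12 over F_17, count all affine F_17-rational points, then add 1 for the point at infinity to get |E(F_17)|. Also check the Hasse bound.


Affine points = {(1, 2), (1, 15), (2, 6), (2, 11), (6, 2), (6, 15), (10, 2), (10, 15), (12, 0), (13, 1), (13, 16)}; affine count = 11; |E(F_17)| = 12.

Discriminant check: Δ ∝ 4a³ + 27b² = 4·8³ + 27·12² = 4·512 + 27·144 ≡ 3 (mod 17). Nonzero ⇒ E is nonsingular.
For each x ∈ F_17, compute rhs = x³ + 8·x + 12 mod 17, then count y ∈ F_17 with y² ≡ rhs.
  x = 0: rhs = 12, matching y values: none (0 points).
  x = 1: rhs = 4, matching y values: 2, 15 (2 points).
  x = 2: rhs = 2, matching y values: 6, 11 (2 points).
  x = 3: rhs = 12, matching y values: none (0 points).
  x = 4: rhs = 6, matching y values: none (0 points).
  x = 5: rhs = 7, matching y values: none (0 points).
  x = 6: rhs = 4, matching y values: 2, 15 (2 points).
  x = 7: rhs = 3, matching y values: none (0 points).
  x = 8: rhs = 10, matching y values: none (0 points).
  x = 9: rhs = 14, matching y values: none (0 points).
  x = 10: rhs = 4, matching y values: 2, 15 (2 points).
  x = 11: rhs = 3, matching y values: none (0 points).
  x = 12: rhs = 0, matching y values: 0 (1 points).
  x = 13: rhs = 1, matching y values: 1, 16 (2 points).
  x = 14: rhs = 12, matching y values: none (0 points).
  x = 15: rhs = 5, matching y values: none (0 points).
  x = 16: rhs = 3, matching y values: none (0 points).
Total affine count: 11.
Full point count |E(F_17)| = 11 + 1 = 12.
Hasse bound: |12 − (17+1)| = |-6| = 6 ≤ 2√17 ≈ 8.2462 ✓.


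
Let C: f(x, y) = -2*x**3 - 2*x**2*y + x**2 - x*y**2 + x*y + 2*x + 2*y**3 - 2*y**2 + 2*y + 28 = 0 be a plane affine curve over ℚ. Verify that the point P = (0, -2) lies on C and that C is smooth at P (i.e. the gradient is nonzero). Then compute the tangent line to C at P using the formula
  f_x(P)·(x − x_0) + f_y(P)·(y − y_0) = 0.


Tangent line at P: -4*x + 34*y + 68 = 0.

Step 1: f(0, -2) = 0, so P lies on C.
Step 2: partial derivatives
  f_x(x, y) = -6*x**2 - 4*x*y + 2*x - y**2 + y + 2, f_y(x, y) = -2*x**2 - 2*x*y + x + 6*y**2 - 4*y + 2.
  f_x(P) = -4, f_y(P) = 34 (gradient nonzero, so P is smooth).
Step 3: tangent line at P: -4·(x − 0) + 34·(y − -2) = 0.
Expanding: -4*x + 34*y + 68 = 0.


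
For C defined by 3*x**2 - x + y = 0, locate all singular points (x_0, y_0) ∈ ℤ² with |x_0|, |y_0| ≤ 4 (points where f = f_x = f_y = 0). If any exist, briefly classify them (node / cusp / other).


No singular points in the scanned grid; C is smooth there.

Compute partial derivatives:
  f_x = 6*x - 1.
  f_y = 1.
f_y = 1 is a nonzero constant, so f_y never vanishes: no point (x, y) can satisfy f = f_x = f_y = 0. In particular no (x, y) ∈ {−4, ..., 4}² is singular; the curve is smooth.


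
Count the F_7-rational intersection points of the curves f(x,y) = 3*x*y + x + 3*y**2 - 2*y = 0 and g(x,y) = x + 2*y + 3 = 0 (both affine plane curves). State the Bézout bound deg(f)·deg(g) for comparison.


Common zeros: {(6, 6)}; count = 1; Bézout bound = 2.

deg(f) = 2, deg(g) = 1, so Bézout bound = 2.
Scan x ∈ F_7. For each x, list the y ∈ F_7 with f(x, y) ≡ 0 and those with g(x, y) ≡ 0 (mod 7); the common zeros in that column are the intersection.
  x = 0: f ≡ 0 at y ∈ {0, 3}; g ≡ 0 at y ∈ {2}; common: ∅.
  x = 1: f ≡ 0 at y ∈ ∅; g ≡ 0 at y ∈ {5}; common: ∅.
  x = 2: f ≡ 0 at y ∈ ∅; g ≡ 0 at y ∈ {1}; common: ∅.
  x = 3: f ≡ 0 at y ∈ ∅; g ≡ 0 at y ∈ {4}; common: ∅.
  x = 4: f ≡ 0 at y ∈ ∅; g ≡ 0 at y ∈ {0}; common: ∅.
  x = 5: f ≡ 0 at y ∈ {1, 4}; g ≡ 0 at y ∈ {3}; common: ∅.
  x = 6: f ≡ 0 at y ∈ {5, 6}; g ≡ 0 at y ∈ {6}; common: {6}.
Collecting: common zeros = {(6, 6)}, so the count is 1.
Comparison with the Bézout bound: 1 ≤ 2 = deg(f)·deg(g), as expected for curves with no common component (the affine F_7-count falls short of the bound because intersections may lie at infinity, over extension fields, or carry multiplicity).


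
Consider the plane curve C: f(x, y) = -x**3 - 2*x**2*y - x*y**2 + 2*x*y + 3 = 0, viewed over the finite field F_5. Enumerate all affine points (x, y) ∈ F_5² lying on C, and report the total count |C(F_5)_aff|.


Affine F_5-points: {(2, 0), (2, 3), (3, 2), (3, 4), (4, 2)}; count = 5.

For each of the 25 pairs (x, y) ∈ F_5², evaluate f(x, y) mod 5. Record the zeros.
  x = 0: [0↦3, 1↦3, 2↦3, 3↦3, 4↦3]  zeros at y ∈ ∅
  x = 1: [0↦2, 1↦1, 2↦3, 3↦3, 4↦1]  zeros at y ∈ ∅
  x = 2: [0↦0, 1↦4, 2↦4, 3↦0, 4↦2]  zeros at y ∈ {0, 3}
  x = 3: [0↦1, 1↦1, 2↦0, 3↦3, 4↦0]  zeros at y ∈ {2, 4}
  x = 4: [0↦4, 1↦1, 2↦0, 3↦1, 4↦4]  zeros at y ∈ {2}
Collecting zeros: affine points = {(2, 0), (2, 3), (3, 2), (3, 4), (4, 2)}.
Total count |C(F_5)_aff| = 5.


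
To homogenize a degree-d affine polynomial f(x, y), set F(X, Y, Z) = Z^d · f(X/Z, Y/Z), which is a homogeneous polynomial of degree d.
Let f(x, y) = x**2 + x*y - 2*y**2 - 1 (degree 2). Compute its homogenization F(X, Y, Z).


F(X, Y, Z) = X**2 + X*Y - 2*Y**2 - Z**2

deg(f) = 2.
Substitute x = X/Z, y = Y/Z into f, then multiply by Z^2.
  monomial 1·x^2·y^0 ↦ 1·X^2·Y^0·Z^0.
  monomial 1·x^1·y^1 ↦ 1·X^1·Y^1·Z^0.
  monomial -2·x^0·y^2 ↦ -2·X^0·Y^2·Z^0.
  monomial -1·x^0·y^0 ↦ -1·X^0·Y^0·Z^2.
Collecting: F(X, Y, Z) = X**2 + X*Y - 2*Y**2 - Z**2.


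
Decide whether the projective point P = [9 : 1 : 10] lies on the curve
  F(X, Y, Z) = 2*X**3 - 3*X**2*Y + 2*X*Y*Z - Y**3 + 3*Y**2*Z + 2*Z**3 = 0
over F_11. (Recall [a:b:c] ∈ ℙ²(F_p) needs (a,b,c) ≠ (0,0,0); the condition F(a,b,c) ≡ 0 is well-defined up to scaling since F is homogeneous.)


F(9,1,10) ≡ 3 (mod 11); P is NOT on the curve.

Evaluate F(9, 1, 10) term-by-term (mod 11).
  2*X**3 ↦ 2·729·1·1 = 1458
  -3*X**2*Y ↦ -3·81·1·1 = -243
  2*X*Y*Z ↦ 2·9·1·10 = 180
  -Y**3 ↦ -1·1·1·1 = -1
  3*Y**2*Z ↦ 3·1·1·10 = 30
  2*Z**3 ↦ 2·1·1·1000 = 2000
Sum: F(9, 1, 10) = (1458) + (-243) + (180) + (-1) + (30) + (2000) = 3424.
Reducing mod 11: 3424 ≡ 3 (mod 11).
Since F(a, b, c) ≡ 3 ≠ 0 (mod 11), P does NOT lie on the curve.


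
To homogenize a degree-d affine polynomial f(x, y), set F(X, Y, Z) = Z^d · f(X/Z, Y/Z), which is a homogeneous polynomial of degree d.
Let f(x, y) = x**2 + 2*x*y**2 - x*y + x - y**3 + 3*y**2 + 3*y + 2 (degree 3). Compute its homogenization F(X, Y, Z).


F(X, Y, Z) = X**2*Z + 2*X*Y**2 - X*Y*Z + X*Z**2 - Y**3 + 3*Y**2*Z + 3*Y*Z**2 + 2*Z**3

deg(f) = 3.
Substitute x = X/Z, y = Y/Z into f, then multiply by Z^3.
  monomial 1·x^2·y^0 ↦ 1·X^2·Y^0·Z^1.
  monomial 2·x^1·y^2 ↦ 2·X^1·Y^2·Z^0.
  monomial -1·x^1·y^1 ↦ -1·X^1·Y^1·Z^1.
  monomial 1·x^1·y^0 ↦ 1·X^1·Y^0·Z^2.
  monomial -1·x^0·y^3 ↦ -1·X^0·Y^3·Z^0.
  monomial 3·x^0·y^2 ↦ 3·X^0·Y^2·Z^1.
  monomial 3·x^0·y^1 ↦ 3·X^0·Y^1·Z^2.
  monomial 2·x^0·y^0 ↦ 2·X^0·Y^0·Z^3.
Collecting: F(X, Y, Z) = X**2*Z + 2*X*Y**2 - X*Y*Z + X*Z**2 - Y**3 + 3*Y**2*Z + 3*Y*Z**2 + 2*Z**3.


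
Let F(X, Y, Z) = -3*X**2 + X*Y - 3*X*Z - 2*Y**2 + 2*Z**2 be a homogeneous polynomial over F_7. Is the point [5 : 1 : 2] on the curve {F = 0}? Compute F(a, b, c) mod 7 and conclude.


F(5,1,2) ≡ 4 (mod 7); P is NOT on the curve.

Evaluate F(5, 1, 2) term-by-term (mod 7).
  -3*X**2 ↦ -3·25·1·1 = -75
  X*Y ↦ 1·5·1·1 = 5
  -3*X*Z ↦ -3·5·1·2 = -30
  -2*Y**2 ↦ -2·1·1·1 = -2
  2*Z**2 ↦ 2·1·1·4 = 8
Sum: F(5, 1, 2) = (-75) + (5) + (-30) + (-2) + (8) = -94.
Reducing mod 7: -94 ≡ 4 (mod 7).
Since F(a, b, c) ≡ 4 ≠ 0 (mod 7), P does NOT lie on the curve.


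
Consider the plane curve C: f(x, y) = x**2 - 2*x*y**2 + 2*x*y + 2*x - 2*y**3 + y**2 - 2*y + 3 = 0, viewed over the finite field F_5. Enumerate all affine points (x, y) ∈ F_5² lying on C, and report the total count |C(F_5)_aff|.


Affine F_5-points: {(0, 1), (3, 1), (3, 2), (4, 2)}; count = 4.

For each of the 25 pairs (x, y) ∈ F_5², evaluate f(x, y) mod 5. Record the zeros.
  x = 0: [0↦3, 1↦0, 2↦2, 3↦2, 4↦3]  zeros at y ∈ {1}
  x = 1: [0↦1, 1↦3, 2↦1, 3↦3, 4↦2]  zeros at y ∈ ∅
  x = 2: [0↦1, 1↦3, 2↦2, 3↦1, 4↦3]  zeros at y ∈ ∅
  x = 3: [0↦3, 1↦0, 2↦0, 3↦1, 4↦1]  zeros at y ∈ {1, 2}
  x = 4: [0↦2, 1↦4, 2↦0, 3↦3, 4↦1]  zeros at y ∈ {2}
Collecting zeros: affine points = {(0, 1), (3, 1), (3, 2), (4, 2)}.
Total count |C(F_5)_aff| = 4.


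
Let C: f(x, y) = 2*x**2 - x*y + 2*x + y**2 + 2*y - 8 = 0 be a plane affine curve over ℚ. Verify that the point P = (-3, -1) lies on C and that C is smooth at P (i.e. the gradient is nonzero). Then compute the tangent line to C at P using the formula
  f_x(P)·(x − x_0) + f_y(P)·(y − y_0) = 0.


Tangent line at P: -9*x + 3*y - 24 = 0.

Step 1: f(-3, -1) = 0, so P lies on C.
Step 2: partial derivatives
  f_x(x, y) = 4*x - y + 2, f_y(x, y) = -x + 2*y + 2.
  f_x(P) = -9, f_y(P) = 3 (gradient nonzero, so P is smooth).
Step 3: tangent line at P: -9·(x − -3) + 3·(y − -1) = 0.
Expanding: -9*x + 3*y - 24 = 0.


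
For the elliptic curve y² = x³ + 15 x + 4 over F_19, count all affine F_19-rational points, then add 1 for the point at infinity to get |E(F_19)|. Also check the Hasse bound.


Affine points = {(0, 2), (0, 17), (1, 1), (1, 18), (2, 2), (2, 17), (3, 0), (6, 5), (6, 14), (8, 3), (8, 16), (17, 2), (17, 17), (18, 8), (18, 11)}; affine count = 15; |E(F_19)| = 16.

Discriminant check: Δ ∝ 4a³ + 27b² = 4·15³ + 27·4² = 4·3375 + 27·16 ≡ 5 (mod 19). Nonzero ⇒ E is nonsingular.
For each x ∈ F_19, compute rhs = x³ + 15·x + 4 mod 19, then count y ∈ F_19 with y² ≡ rhs.
  x = 0: rhs = 4, matching y values: 2, 17 (2 points).
  x = 1: rhs = 1, matching y values: 1, 18 (2 points).
  x = 2: rhs = 4, matching y values: 2, 17 (2 points).
  x = 3: rhs = 0, matching y values: 0 (1 points).
  x = 4: rhs = 14, matching y values: none (0 points).
  x = 5: rhs = 14, matching y values: none (0 points).
  x = 6: rhs = 6, matching y values: 5, 14 (2 points).
  x = 7: rhs = 15, matching y values: none (0 points).
  x = 8: rhs = 9, matching y values: 3, 16 (2 points).
  x = 9: rhs = 13, matching y values: none (0 points).
  x = 10: rhs = 14, matching y values: none (0 points).
  x = 11: rhs = 18, matching y values: none (0 points).
  x = 12: rhs = 12, matching y values: none (0 points).
  x = 13: rhs = 2, matching y values: none (0 points).
  x = 14: rhs = 13, matching y values: none (0 points).
  x = 15: rhs = 13, matching y values: none (0 points).
  x = 16: rhs = 8, matching y values: none (0 points).
  x = 17: rhs = 4, matching y values: 2, 17 (2 points).
  x = 18: rhs = 7, matching y values: 8, 11 (2 points).
Total affine count: 15.
Full point count |E(F_19)| = 15 + 1 = 16.
Hasse bound: |16 − (19+1)| = |-4| = 4 ≤ 2√19 ≈ 8.7178 ✓.


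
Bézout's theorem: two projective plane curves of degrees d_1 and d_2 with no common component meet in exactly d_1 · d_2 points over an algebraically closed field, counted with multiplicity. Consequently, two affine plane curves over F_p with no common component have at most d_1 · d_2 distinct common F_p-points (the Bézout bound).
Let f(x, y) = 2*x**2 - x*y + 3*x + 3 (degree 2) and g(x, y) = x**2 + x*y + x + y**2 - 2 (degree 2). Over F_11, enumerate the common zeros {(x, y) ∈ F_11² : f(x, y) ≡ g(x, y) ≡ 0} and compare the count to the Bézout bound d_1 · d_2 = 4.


Common zeros: ∅; count = 0; Bézout bound = 4.

deg(f) = 2, deg(g) = 2, so Bézout bound = 4.
Scan x ∈ F_11. For each x, list the y ∈ F_11 with f(x, y) ≡ 0 and those with g(x, y) ≡ 0 (mod 11); the common zeros in that column are the intersection.
  x = 0: f ≡ 0 at y ∈ ∅; g ≡ 0 at y ∈ ∅; common: ∅.
  x = 1: f ≡ 0 at y ∈ {8}; g ≡ 0 at y ∈ {0, 10}; common: ∅.
  x = 2: f ≡ 0 at y ∈ {3}; g ≡ 0 at y ∈ ∅; common: ∅.
  x = 3: f ≡ 0 at y ∈ {10}; g ≡ 0 at y ∈ ∅; common: ∅.
  x = 4: f ≡ 0 at y ∈ {9}; g ≡ 0 at y ∈ ∅; common: ∅.
  x = 5: f ≡ 0 at y ∈ {7}; g ≡ 0 at y ∈ {8, 9}; common: ∅.
  x = 6: f ≡ 0 at y ∈ {10}; g ≡ 0 at y ∈ ∅; common: ∅.
  x = 7: f ≡ 0 at y ∈ {8}; g ≡ 0 at y ∈ {6, 9}; common: ∅.
  x = 8: f ≡ 0 at y ∈ {7}; g ≡ 0 at y ∈ {6, 8}; common: ∅.
  x = 9: f ≡ 0 at y ∈ {3}; g ≡ 0 at y ∈ {0, 2}; common: ∅.
  x = 10: f ≡ 0 at y ∈ {9}; g ≡ 0 at y ∈ {2, 10}; common: ∅.
Collecting: common zeros = ∅, so the count is 0.
Comparison with the Bézout bound: 0 ≤ 4 = deg(f)·deg(g), as expected for curves with no common component (the affine F_11-count falls short of the bound because intersections may lie at infinity, over extension fields, or carry multiplicity).


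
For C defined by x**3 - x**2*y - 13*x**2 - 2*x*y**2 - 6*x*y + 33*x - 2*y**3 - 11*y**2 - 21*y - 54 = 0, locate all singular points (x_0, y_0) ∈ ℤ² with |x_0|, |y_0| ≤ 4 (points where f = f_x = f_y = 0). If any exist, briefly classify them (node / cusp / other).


Singular points: {(3, -3)}; classification: node.

Compute partial derivatives:
  f_x = 3*x**2 - 2*x*y - 26*x - 2*y**2 - 6*y + 33.
  f_y = -x**2 - 4*x*y - 6*x - 6*y**2 - 22*y - 21.
Scan x_0 ∈ {−4, ..., 4}. For each x_0, f_y(x_0, y) is a polynomial in y; find its integer roots y ∈ {−4, ..., 4}, then test f_x and f at those candidates.
  x = -4: f_y(-4, y) = -6*y**2 - 6*y - 13; no integer root y with |y| ≤ 4.
  x = -3: f_y(-3, y) = -6*y**2 - 10*y - 12; no integer root y with |y| ≤ 4.
  x = -2: f_y(-2, y) = -6*y**2 - 14*y - 13; no integer root y with |y| ≤ 4.
  x = -1: f_y(-1, y) = -6*y**2 - 18*y - 16; no integer root y with |y| ≤ 4.
  x = 0: f_y(0, y) = -6*y**2 - 22*y - 21; no integer root y with |y| ≤ 4.
  x = 1: f_y(1, y) = -6*y**2 - 26*y - 28; vanishes at y ∈ {-2}. (1, -2): f_x = 18 ≠ 0.
  x = 2: f_y(2, y) = -6*y**2 - 30*y - 37; no integer root y with |y| ≤ 4.
  x = 3: f_y(3, y) = -6*y**2 - 34*y - 48; vanishes at y ∈ {-3}. (3, -3): f_x = 0, f = 0 — SINGULAR.
  x = 4: f_y(4, y) = -6*y**2 - 38*y - 61; no integer root y with |y| ≤ 4.
Only singular point on the grid: (3, -3).
Classify: substitute x = 3 + u, y = -3 + v and expand: f = u**3 - u**2*v - u**2 - 2*u*v**2 - 2*v**3 + v**2.
No constant or linear terms (consistent with a singular point). Quadratic part: -u**2 + v**2. Cubic part: u**3 - u**2*v - 2*u*v**2 - 2*v**3.
The quadratic part v**2 - u**2 = (v − u)(v + u) splits into two distinct linear factors, so there are two distinct tangent lines y − -3 = ±(x − 3) — this is a node (ordinary double point).
Classification: node.


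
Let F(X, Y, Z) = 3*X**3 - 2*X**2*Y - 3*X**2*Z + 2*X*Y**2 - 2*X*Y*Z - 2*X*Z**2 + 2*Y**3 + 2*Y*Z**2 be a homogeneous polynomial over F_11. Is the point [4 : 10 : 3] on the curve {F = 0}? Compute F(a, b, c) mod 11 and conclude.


F(4,10,3) ≡ 9 (mod 11); P is NOT on the curve.

Evaluate F(4, 10, 3) term-by-term (mod 11).
  3*X**3 ↦ 3·64·1·1 = 192
  -2*X**2*Y ↦ -2·16·10·1 = -320
  -3*X**2*Z ↦ -3·16·1·3 = -144
  2*X*Y**2 ↦ 2·4·100·1 = 800
  -2*X*Y*Z ↦ -2·4·10·3 = -240
  -2*X*Z**2 ↦ -2·4·1·9 = -72
  2*Y**3 ↦ 2·1·1000·1 = 2000
  2*Y*Z**2 ↦ 2·1·10·9 = 180
Sum: F(4, 10, 3) = (192) + (-320) + (-144) + (800) + (-240) + (-72) + (2000) + (180) = 2396.
Reducing mod 11: 2396 ≡ 9 (mod 11).
Since F(a, b, c) ≡ 9 ≠ 0 (mod 11), P does NOT lie on the curve.


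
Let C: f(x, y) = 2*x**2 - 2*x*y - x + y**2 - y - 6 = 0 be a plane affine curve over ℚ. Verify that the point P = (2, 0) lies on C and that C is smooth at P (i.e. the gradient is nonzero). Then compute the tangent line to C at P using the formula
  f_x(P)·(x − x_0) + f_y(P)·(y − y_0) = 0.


Tangent line at P: 7*x - 5*y - 14 = 0.

Step 1: f(2, 0) = 0, so P lies on C.
Step 2: partial derivatives
  f_x(x, y) = 4*x - 2*y - 1, f_y(x, y) = -2*x + 2*y - 1.
  f_x(P) = 7, f_y(P) = -5 (gradient nonzero, so P is smooth).
Step 3: tangent line at P: 7·(x − 2) + -5·(y − 0) = 0.
Expanding: 7*x - 5*y - 14 = 0.


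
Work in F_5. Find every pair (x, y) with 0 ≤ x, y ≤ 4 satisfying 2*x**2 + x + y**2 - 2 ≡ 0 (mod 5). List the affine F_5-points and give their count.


Affine F_5-points: {(1, 2), (1, 3), (3, 1), (3, 4), (4, 1), (4, 4)}; count = 6.

For each of the 25 pairs (x, y) ∈ F_5², evaluate f(x, y) mod 5. Record the zeros.
  x = 0: [0↦3, 1↦4, 2↦2, 3↦2, 4↦4]  zeros at y ∈ ∅
  x = 1: [0↦1, 1↦2, 2↦0, 3↦0, 4↦2]  zeros at y ∈ {2, 3}
  x = 2: [0↦3, 1↦4, 2↦2, 3↦2, 4↦4]  zeros at y ∈ ∅
  x = 3: [0↦4, 1↦0, 2↦3, 3↦3, 4↦0]  zeros at y ∈ {1, 4}
  x = 4: [0↦4, 1↦0, 2↦3, 3↦3, 4↦0]  zeros at y ∈ {1, 4}
Collecting zeros: affine points = {(1, 2), (1, 3), (3, 1), (3, 4), (4, 1), (4, 4)}.
Total count |C(F_5)_aff| = 6.


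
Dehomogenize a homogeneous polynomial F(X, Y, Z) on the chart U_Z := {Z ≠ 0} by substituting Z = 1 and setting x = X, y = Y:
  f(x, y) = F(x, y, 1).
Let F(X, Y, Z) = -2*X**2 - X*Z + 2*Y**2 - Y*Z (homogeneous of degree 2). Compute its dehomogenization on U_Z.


f(x, y) = -2*x**2 - x + 2*y**2 - y

On U_Z we set Z = 1. Each monomial c·X^i·Y^j·Z^k in F becomes c·x^i·y^j·1^k = c·x^i·y^j.
Substituting Z = 1: F(X, Y, 1) = -2*x**2 - x + 2*y**2 - y.
Note: deg(f) ≤ deg(F) = 2; strict inequality happens when F is divisible by Z (lost terms).


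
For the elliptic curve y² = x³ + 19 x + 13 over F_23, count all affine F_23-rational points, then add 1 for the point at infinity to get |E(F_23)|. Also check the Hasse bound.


Affine points = {(0, 6), (0, 17), (2, 6), (2, 17), (5, 7), (5, 16), (7, 11), (7, 12), (9, 4), (9, 19), (11, 9), (11, 14), (15, 4), (15, 19), (18, 0), (21, 6), (21, 17), (22, 4), (22, 19)}; affine count = 19; |E(F_23)| = 20.

Discriminant check: Δ ∝ 4a³ + 27b² = 4·19³ + 27·13² = 4·6859 + 27·169 ≡ 6 (mod 23). Nonzero ⇒ E is nonsingular.
For each x ∈ F_23, compute rhs = x³ + 19·x + 13 mod 23, then count y ∈ F_23 with y² ≡ rhs.
  x = 0: rhs = 13, matching y values: 6, 17 (2 points).
  x = 1: rhs = 10, matching y values: none (0 points).
  x = 2: rhs = 13, matching y values: 6, 17 (2 points).
  x = 3: rhs = 5, matching y values: none (0 points).
  x = 4: rhs = 15, matching y values: none (0 points).
  x = 5: rhs = 3, matching y values: 7, 16 (2 points).
  x = 6: rhs = 21, matching y values: none (0 points).
  x = 7: rhs = 6, matching y values: 11, 12 (2 points).
  x = 8: rhs = 10, matching y values: none (0 points).
  x = 9: rhs = 16, matching y values: 4, 19 (2 points).
  x = 10: rhs = 7, matching y values: none (0 points).
  x = 11: rhs = 12, matching y values: 9, 14 (2 points).
  x = 12: rhs = 14, matching y values: none (0 points).
  x = 13: rhs = 19, matching y values: none (0 points).
  x = 14: rhs = 10, matching y values: none (0 points).
  x = 15: rhs = 16, matching y values: 4, 19 (2 points).
  x = 16: rhs = 20, matching y values: none (0 points).
  x = 17: rhs = 5, matching y values: none (0 points).
  x = 18: rhs = 0, matching y values: 0 (1 points).
  x = 19: rhs = 11, matching y values: none (0 points).
  x = 20: rhs = 21, matching y values: none (0 points).
  x = 21: rhs = 13, matching y values: 6, 17 (2 points).
  x = 22: rhs = 16, matching y values: 4, 19 (2 points).
Total affine count: 19.
Full point count |E(F_23)| = 19 + 1 = 20.
Hasse bound: |20 − (23+1)| = |-4| = 4 ≤ 2√23 ≈ 9.5917 ✓.


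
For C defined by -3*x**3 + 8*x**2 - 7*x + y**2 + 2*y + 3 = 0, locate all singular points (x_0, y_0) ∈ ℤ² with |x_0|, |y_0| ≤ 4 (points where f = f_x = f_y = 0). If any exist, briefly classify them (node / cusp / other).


Singular points: {(1, -1)}; classification: node.

Compute partial derivatives:
  f_x = -9*x**2 + 16*x - 7.
  f_y = 2*y + 2.
Scan x_0 ∈ {−4, ..., 4}. For each x_0, f_y(x_0, y) is a polynomial in y; find its integer roots y ∈ {−4, ..., 4}, then test f_x and f at those candidates.
  x = -4: f_y(-4, y) = 2*y + 2; vanishes at y ∈ {-1}. (-4, -1): f_x = -215 ≠ 0.
  x = -3: f_y(-3, y) = 2*y + 2; vanishes at y ∈ {-1}. (-3, -1): f_x = -136 ≠ 0.
  x = -2: f_y(-2, y) = 2*y + 2; vanishes at y ∈ {-1}. (-2, -1): f_x = -75 ≠ 0.
  x = -1: f_y(-1, y) = 2*y + 2; vanishes at y ∈ {-1}. (-1, -1): f_x = -32 ≠ 0.
  x = 0: f_y(0, y) = 2*y + 2; vanishes at y ∈ {-1}. (0, -1): f_x = -7 ≠ 0.
  x = 1: f_y(1, y) = 2*y + 2; vanishes at y ∈ {-1}. (1, -1): f_x = 0, f = 0 — SINGULAR.
  x = 2: f_y(2, y) = 2*y + 2; vanishes at y ∈ {-1}. (2, -1): f_x = -11 ≠ 0.
  x = 3: f_y(3, y) = 2*y + 2; vanishes at y ∈ {-1}. (3, -1): f_x = -40 ≠ 0.
  x = 4: f_y(4, y) = 2*y + 2; vanishes at y ∈ {-1}. (4, -1): f_x = -87 ≠ 0.
Only singular point on the grid: (1, -1).
Classify: substitute x = 1 + u, y = -1 + v and expand: f = -3*u**3 - u**2 + v**2.
No constant or linear terms (consistent with a singular point). Quadratic part: -u**2 + v**2. Cubic part: -3*u**3.
The quadratic part v**2 - u**2 = (v − u)(v + u) splits into two distinct linear factors, so there are two distinct tangent lines y − -1 = ±(x − 1) — this is a node (ordinary double point).
Classification: node.


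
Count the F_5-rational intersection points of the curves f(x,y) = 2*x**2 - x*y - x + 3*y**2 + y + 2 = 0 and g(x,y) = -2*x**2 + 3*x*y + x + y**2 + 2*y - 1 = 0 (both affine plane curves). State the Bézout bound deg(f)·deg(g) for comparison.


Common zeros: {(3, 2)}; count = 1; Bézout bound = 4.

deg(f) = 2, deg(g) = 2, so Bézout bound = 4.
Scan x ∈ F_5. For each x, list the y ∈ F_5 with f(x, y) ≡ 0 and those with g(x, y) ≡ 0 (mod 5); the common zeros in that column are the intersection.
  x = 0: f ≡ 0 at y ∈ ∅; g ≡ 0 at y ∈ ∅; common: ∅.
  x = 1: f ≡ 0 at y ∈ {2, 3}; g ≡ 0 at y ∈ ∅; common: ∅.
  x = 2: f ≡ 0 at y ∈ {1}; g ≡ 0 at y ∈ ∅; common: ∅.
  x = 3: f ≡ 0 at y ∈ {2}; g ≡ 0 at y ∈ {2}; common: {2}.
  x = 4: f ≡ 0 at y ∈ {0, 1}; g ≡ 0 at y ∈ ∅; common: ∅.
Collecting: common zeros = {(3, 2)}, so the count is 1.
Comparison with the Bézout bound: 1 ≤ 4 = deg(f)·deg(g), as expected for curves with no common component (the affine F_5-count falls short of the bound because intersections may lie at infinity, over extension fields, or carry multiplicity).


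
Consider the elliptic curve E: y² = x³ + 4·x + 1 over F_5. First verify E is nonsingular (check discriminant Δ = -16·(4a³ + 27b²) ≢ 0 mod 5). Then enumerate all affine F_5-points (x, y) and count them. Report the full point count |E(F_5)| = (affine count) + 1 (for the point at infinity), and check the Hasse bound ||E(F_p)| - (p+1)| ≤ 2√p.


Affine points = {(0, 1), (0, 4), (1, 1), (1, 4), (3, 0), (4, 1), (4, 4)}; affine count = 7; |E(F_5)| = 8.

Discriminant check: Δ ∝ 4a³ + 27b² = 4·4³ + 27·1² = 4·64 + 27·1 ≡ 3 (mod 5). Nonzero ⇒ E is nonsingular.
For each x ∈ F_5, compute rhs = x³ + 4·x + 1 mod 5, then count y ∈ F_5 with y² ≡ rhs.
  x = 0: rhs = 1, matching y values: 1, 4 (2 points).
  x = 1: rhs = 1, matching y values: 1, 4 (2 points).
  x = 2: rhs = 2, matching y values: none (0 points).
  x = 3: rhs = 0, matching y values: 0 (1 points).
  x = 4: rhs = 1, matching y values: 1, 4 (2 points).
Total affine count: 7.
Full point count |E(F_5)| = 7 + 1 = 8.
Hasse bound: |8 − (5+1)| = |2| = 2 ≤ 2√5 ≈ 4.4721 ✓.


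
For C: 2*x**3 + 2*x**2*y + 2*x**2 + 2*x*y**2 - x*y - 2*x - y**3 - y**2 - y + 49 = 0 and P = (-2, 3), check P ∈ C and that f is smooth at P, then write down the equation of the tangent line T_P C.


Tangent line at P: 5*x - 48*y + 154 = 0.

Step 1: f(-2, 3) = 0, so P lies on C.
Step 2: partial derivatives
  f_x(x, y) = 6*x**2 + 4*x*y + 4*x + 2*y**2 - y - 2, f_y(x, y) = 2*x**2 + 4*x*y - x - 3*y**2 - 2*y - 1.
  f_x(P) = 5, f_y(P) = -48 (gradient nonzero, so P is smooth).
Step 3: tangent line at P: 5·(x − -2) + -48·(y − 3) = 0.
Expanding: 5*x - 48*y + 154 = 0.


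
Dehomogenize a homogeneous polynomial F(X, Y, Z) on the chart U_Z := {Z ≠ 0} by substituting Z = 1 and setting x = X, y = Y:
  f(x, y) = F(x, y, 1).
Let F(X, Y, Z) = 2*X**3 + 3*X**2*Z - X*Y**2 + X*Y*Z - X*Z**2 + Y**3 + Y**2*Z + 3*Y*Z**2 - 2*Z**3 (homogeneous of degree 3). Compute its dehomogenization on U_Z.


f(x, y) = 2*x**3 + 3*x**2 - x*y**2 + x*y - x + y**3 + y**2 + 3*y - 2

On U_Z we set Z = 1. Each monomial c·X^i·Y^j·Z^k in F becomes c·x^i·y^j·1^k = c·x^i·y^j.
Substituting Z = 1: F(X, Y, 1) = 2*x**3 + 3*x**2 - x*y**2 + x*y - x + y**3 + y**2 + 3*y - 2.
Note: deg(f) ≤ deg(F) = 3; strict inequality happens when F is divisible by Z (lost terms).


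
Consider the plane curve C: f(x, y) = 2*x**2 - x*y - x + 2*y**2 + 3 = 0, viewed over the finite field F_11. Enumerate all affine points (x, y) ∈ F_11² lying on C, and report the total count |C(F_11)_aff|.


Affine F_11-points: {(0, 2), (0, 9), (2, 4), (2, 8), (5, 9), (5, 10), (6, 4), (6, 10), (7, 2), (7, 7), (8, 7), (8, 8)}; count = 12.

For each of the 121 pairs (x, y) ∈ F_11², evaluate f(x, y) mod 11. Record the zeros.
  x = 0: [0↦3, 1↦5, 2↦0, 3↦10, 4↦2, 5↦9, 6↦9, 7↦2, 8↦10, 9↦0, 10↦5]  zeros at y ∈ {2, 9}
  x = 1: [0↦4, 1↦5, 2↦10, 3↦8, 4↦10, 5↦5, 6↦4, 7↦7, 8↦3, 9↦3, 10↦7]  zeros at y ∈ ∅
  x = 2: [0↦9, 1↦9, 2↦2, 3↦10, 4↦0, 5↦5, 6↦3, 7↦5, 8↦0, 9↦10, 10↦2]  zeros at y ∈ {4, 8}
  x = 3: [0↦7, 1↦6, 2↦9, 3↦5, 4↦5, 5↦9, 6↦6, 7↦7, 8↦1, 9↦10, 10↦1]  zeros at y ∈ ∅
  x = 4: [0↦9, 1↦7, 2↦9, 3↦4, 4↦3, 5↦6, 6↦2, 7↦2, 8↦6, 9↦3, 10↦4]  zeros at y ∈ ∅
  x = 5: [0↦4, 1↦1, 2↦2, 3↦7, 4↦5, 5↦7, 6↦2, 7↦1, 8↦4, 9↦0, 10↦0]  zeros at y ∈ {9, 10}
  x = 6: [0↦3, 1↦10, 2↦10, 3↦3, 4↦0, 5↦1, 6↦6, 7↦4, 8↦6, 9↦1, 10↦0]  zeros at y ∈ {4, 10}
  x = 7: [0↦6, 1↦1, 2↦0, 3↦3, 4↦10, 5↦10, 6↦3, 7↦0, 8↦1, 9↦6, 10↦4]  zeros at y ∈ {2, 7}
  x = 8: [0↦2, 1↦7, 2↦5, 3↦7, 4↦2, 5↦1, 6↦4, 7↦0, 8↦0, 9↦4, 10↦1]  zeros at y ∈ {7, 8}
  x = 9: [0↦2, 1↦6, 2↦3, 3↦4, 4↦9, 5↦7, 6↦9, 7↦4, 8↦3, 9↦6, 10↦2]  zeros at y ∈ ∅
  x = 10: [0↦6, 1↦9, 2↦5, 3↦5, 4↦9, 5↦6, 6↦7, 7↦1, 8↦10, 9↦1, 10↦7]  zeros at y ∈ ∅
Collecting zeros: affine points = {(0, 2), (0, 9), (2, 4), (2, 8), (5, 9), (5, 10), (6, 4), (6, 10), (7, 2), (7, 7), (8, 7), (8, 8)}.
Total count |C(F_11)_aff| = 12.


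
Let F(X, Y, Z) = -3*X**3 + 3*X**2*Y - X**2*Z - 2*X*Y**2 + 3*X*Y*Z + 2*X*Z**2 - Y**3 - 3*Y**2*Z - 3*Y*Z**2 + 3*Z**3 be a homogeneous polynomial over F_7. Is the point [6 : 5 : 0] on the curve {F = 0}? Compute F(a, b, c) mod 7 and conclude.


F(6,5,0) ≡ 6 (mod 7); P is NOT on the curve.

Evaluate F(6, 5, 0) term-by-term (mod 7).
  -3*X**3 ↦ -3·216·1·1 = -648
  3*X**2*Y ↦ 3·36·5·1 = 540
  -X**2*Z ↦ -1·36·1·0 = 0
  -2*X*Y**2 ↦ -2·6·25·1 = -300
  3*X*Y*Z ↦ 3·6·5·0 = 0
  2*X*Z**2 ↦ 2·6·1·0 = 0
  -Y**3 ↦ -1·1·125·1 = -125
  -3*Y**2*Z ↦ -3·1·25·0 = 0
  -3*Y*Z**2 ↦ -3·1·5·0 = 0
  3*Z**3 ↦ 3·1·1·0 = 0
Sum: F(6, 5, 0) = (-648) + (540) + (0) + (-300) + (0) + (0) + (-125) + (0) + (0) + (0) = -533.
Reducing mod 7: -533 ≡ 6 (mod 7).
Since F(a, b, c) ≡ 6 ≠ 0 (mod 7), P does NOT lie on the curve.


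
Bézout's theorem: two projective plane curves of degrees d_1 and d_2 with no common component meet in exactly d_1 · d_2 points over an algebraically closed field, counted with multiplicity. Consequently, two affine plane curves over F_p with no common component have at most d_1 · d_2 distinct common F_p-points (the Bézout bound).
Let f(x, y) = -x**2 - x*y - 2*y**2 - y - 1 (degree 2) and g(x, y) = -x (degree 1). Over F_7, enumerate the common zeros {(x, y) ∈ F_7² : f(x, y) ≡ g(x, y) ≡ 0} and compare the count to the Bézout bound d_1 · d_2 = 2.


Common zeros: {(0, 5)}; count = 1; Bézout bound = 2.

deg(f) = 2, deg(g) = 1, so Bézout bound = 2.
Scan x ∈ F_7. For each x, list the y ∈ F_7 with f(x, y) ≡ 0 and those with g(x, y) ≡ 0 (mod 7); the common zeros in that column are the intersection.
  x = 0: f ≡ 0 at y ∈ {5}; g ≡ 0 at y ∈ {0, 1, 2, 3, 4, 5, 6}; common: {5}.
  x = 1: f ≡ 0 at y ∈ {2, 4}; g ≡ 0 at y ∈ ∅; common: ∅.
  x = 2: f ≡ 0 at y ∈ {4, 5}; g ≡ 0 at y ∈ ∅; common: ∅.
  x = 3: f ≡ 0 at y ∈ ∅; g ≡ 0 at y ∈ ∅; common: ∅.
  x = 4: f ≡ 0 at y ∈ {2, 6}; g ≡ 0 at y ∈ ∅; common: ∅.
  x = 5: f ≡ 0 at y ∈ ∅; g ≡ 0 at y ∈ ∅; common: ∅.
  x = 6: f ≡ 0 at y ∈ ∅; g ≡ 0 at y ∈ ∅; common: ∅.
Collecting: common zeros = {(0, 5)}, so the count is 1.
Comparison with the Bézout bound: 1 ≤ 2 = deg(f)·deg(g), as expected for curves with no common component (the affine F_7-count falls short of the bound because intersections may lie at infinity, over extension fields, or carry multiplicity).


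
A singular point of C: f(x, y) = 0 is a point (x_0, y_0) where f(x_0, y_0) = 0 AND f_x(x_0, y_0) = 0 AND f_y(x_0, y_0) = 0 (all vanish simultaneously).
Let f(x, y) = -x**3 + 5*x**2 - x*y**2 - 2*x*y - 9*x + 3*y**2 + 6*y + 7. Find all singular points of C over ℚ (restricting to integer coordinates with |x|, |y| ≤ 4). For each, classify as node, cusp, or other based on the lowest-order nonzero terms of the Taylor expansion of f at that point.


Singular points: {(2, -1)}; classification: node.

Compute partial derivatives:
  f_x = -3*x**2 + 10*x - y**2 - 2*y - 9.
  f_y = -2*x*y - 2*x + 6*y + 6.
Scan x_0 ∈ {−4, ..., 4}. For each x_0, f_y(x_0, y) is a polynomial in y; find its integer roots y ∈ {−4, ..., 4}, then test f_x and f at those candidates.
  x = -4: f_y(-4, y) = 14*y + 14; vanishes at y ∈ {-1}. (-4, -1): f_x = -96 ≠ 0.
  x = -3: f_y(-3, y) = 12*y + 12; vanishes at y ∈ {-1}. (-3, -1): f_x = -65 ≠ 0.
  x = -2: f_y(-2, y) = 10*y + 10; vanishes at y ∈ {-1}. (-2, -1): f_x = -40 ≠ 0.
  x = -1: f_y(-1, y) = 8*y + 8; vanishes at y ∈ {-1}. (-1, -1): f_x = -21 ≠ 0.
  x = 0: f_y(0, y) = 6*y + 6; vanishes at y ∈ {-1}. (0, -1): f_x = -8 ≠ 0.
  x = 1: f_y(1, y) = 4*y + 4; vanishes at y ∈ {-1}. (1, -1): f_x = -1 ≠ 0.
  x = 2: f_y(2, y) = 2*y + 2; vanishes at y ∈ {-1}. (2, -1): f_x = 0, f = 0 — SINGULAR.
  x = 3: f_y(3, y) = 0; vanishes at y ∈ {-4, -3, -2, -1, 0, 1, 2, 3, 4}. (3, -4): f_x = -14 ≠ 0; (3, -3): f_x = -9 ≠ 0; (3, -2): f_x = -6 ≠ 0; (3, -1): f_x = -5 ≠ 0; (3, 0): f_x = -6 ≠ 0; (3, 1): f_x = -9 ≠ 0; (3, 2): f_x = -14 ≠ 0; (3, 3): f_x = -21 ≠ 0; (3, 4): f_x = -30 ≠ 0.
  x = 4: f_y(4, y) = -2*y - 2; vanishes at y ∈ {-1}. (4, -1): f_x = -16 ≠ 0.
Only singular point on the grid: (2, -1).
Classify: substitute x = 2 + u, y = -1 + v and expand: f = -u**3 - u**2 - u*v**2 + v**2.
No constant or linear terms (consistent with a singular point). Quadratic part: -u**2 + v**2. Cubic part: -u**3 - u*v**2.
The quadratic part v**2 - u**2 = (v − u)(v + u) splits into two distinct linear factors, so there are two distinct tangent lines y − -1 = ±(x − 2) — this is a node (ordinary double point).
Classification: node.
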